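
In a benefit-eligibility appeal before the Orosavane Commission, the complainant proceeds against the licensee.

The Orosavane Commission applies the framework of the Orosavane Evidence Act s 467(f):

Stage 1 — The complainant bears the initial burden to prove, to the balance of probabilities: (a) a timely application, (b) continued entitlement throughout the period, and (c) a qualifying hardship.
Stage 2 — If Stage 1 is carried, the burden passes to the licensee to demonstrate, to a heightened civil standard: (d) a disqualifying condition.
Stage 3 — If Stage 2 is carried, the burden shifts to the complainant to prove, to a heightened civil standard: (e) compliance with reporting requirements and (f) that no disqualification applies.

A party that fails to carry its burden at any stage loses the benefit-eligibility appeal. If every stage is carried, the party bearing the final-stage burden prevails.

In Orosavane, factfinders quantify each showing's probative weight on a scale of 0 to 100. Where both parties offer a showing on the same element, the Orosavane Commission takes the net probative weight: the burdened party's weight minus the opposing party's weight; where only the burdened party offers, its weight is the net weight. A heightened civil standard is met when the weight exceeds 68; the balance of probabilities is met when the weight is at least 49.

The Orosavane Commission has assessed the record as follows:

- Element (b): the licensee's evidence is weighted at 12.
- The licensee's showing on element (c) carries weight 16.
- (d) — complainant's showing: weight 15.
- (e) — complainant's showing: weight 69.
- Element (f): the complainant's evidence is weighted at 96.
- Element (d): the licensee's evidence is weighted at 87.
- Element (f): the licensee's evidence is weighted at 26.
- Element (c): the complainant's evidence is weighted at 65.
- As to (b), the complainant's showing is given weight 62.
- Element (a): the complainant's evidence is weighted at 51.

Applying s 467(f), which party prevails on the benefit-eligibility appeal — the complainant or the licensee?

complainant

Stage 1 (complainant, the balance of probabilities, weight is at least 49): (a) 51 ≥ 49 — meets; (b) net 62−12=50 ≥ 49 — meets; (c) net 65−16=49 ≥ 49 — meets.
  Stage 1 is satisfied; the onus moves to the licensee.
Stage 2 (licensee, a heightened civil standard, weight exceeds 68): (d) net 87−15=72 > 68 — meets.
  Stage 2 is satisfied; the onus moves to the complainant.
Stage 3 (complainant, a heightened civil standard, weight exceeds 68): (e) 69 > 68 — meets; (f) net 96−26=70 > 68 — meets.
  The complainant carries the last stage.
With every stage satisfied, the complainant prevails.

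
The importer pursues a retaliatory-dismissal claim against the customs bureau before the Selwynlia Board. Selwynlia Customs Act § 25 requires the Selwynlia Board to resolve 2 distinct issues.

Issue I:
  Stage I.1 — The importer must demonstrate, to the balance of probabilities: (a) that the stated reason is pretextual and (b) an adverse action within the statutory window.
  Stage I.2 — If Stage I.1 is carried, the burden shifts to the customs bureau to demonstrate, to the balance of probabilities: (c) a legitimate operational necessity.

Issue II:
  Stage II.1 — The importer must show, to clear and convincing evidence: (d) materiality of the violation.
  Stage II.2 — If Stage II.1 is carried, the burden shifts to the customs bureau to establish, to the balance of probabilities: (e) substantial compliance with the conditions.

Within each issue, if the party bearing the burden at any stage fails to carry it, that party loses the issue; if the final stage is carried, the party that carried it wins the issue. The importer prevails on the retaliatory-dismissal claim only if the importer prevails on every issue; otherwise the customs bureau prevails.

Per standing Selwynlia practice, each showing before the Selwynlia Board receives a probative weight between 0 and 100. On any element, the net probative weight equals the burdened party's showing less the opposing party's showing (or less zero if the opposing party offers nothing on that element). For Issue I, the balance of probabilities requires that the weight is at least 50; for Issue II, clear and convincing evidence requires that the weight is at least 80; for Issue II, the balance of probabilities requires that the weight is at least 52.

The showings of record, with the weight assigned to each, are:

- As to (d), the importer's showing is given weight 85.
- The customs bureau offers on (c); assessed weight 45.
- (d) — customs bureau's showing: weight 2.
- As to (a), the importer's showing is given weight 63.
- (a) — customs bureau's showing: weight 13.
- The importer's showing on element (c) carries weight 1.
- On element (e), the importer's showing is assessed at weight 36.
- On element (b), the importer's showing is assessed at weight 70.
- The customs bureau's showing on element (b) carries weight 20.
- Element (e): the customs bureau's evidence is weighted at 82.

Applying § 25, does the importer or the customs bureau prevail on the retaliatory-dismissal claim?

— Issue I —
Stage I.1 (importer, the balance of probabilities, weight is at least 50): (a) net 63−13=50 ≥ 50 — meets; (b) net 70−20=50 ≥ 50 — meets.
  Stage I.1 is satisfied; the onus moves to the customs bureau.
Stage I.2 (customs bureau, the balance of probabilities, weight is at least 50): (c) net 45−1=44 < 50 — fails.
  Not every element is met, so the customs bureau fails to carry Stage I.2.
So the importer prevails on this issue.
— Issue II —
Stage II.1 — burden on importer; standard: clear and convincing evidence (weight is at least 80).
    (d): 85 − 2 = 83 ≥ 80 [met]
  All elements met. The burden passes to the customs bureau.
Stage II.2 — burden on customs bureau; standard: the balance of probabilities (weight is at least 52).
    (e): 82 − 36 = 46 < 52 [not met]
  Not every element is met, so the customs bureau fails to carry Stage II.2.
The analysis ends at Stage II.2; the importer prevails on this issue.
Per-issue: Issue I → importer; Issue II → importer. The importer must prevail on every issue; overall, the importer prevails.

importer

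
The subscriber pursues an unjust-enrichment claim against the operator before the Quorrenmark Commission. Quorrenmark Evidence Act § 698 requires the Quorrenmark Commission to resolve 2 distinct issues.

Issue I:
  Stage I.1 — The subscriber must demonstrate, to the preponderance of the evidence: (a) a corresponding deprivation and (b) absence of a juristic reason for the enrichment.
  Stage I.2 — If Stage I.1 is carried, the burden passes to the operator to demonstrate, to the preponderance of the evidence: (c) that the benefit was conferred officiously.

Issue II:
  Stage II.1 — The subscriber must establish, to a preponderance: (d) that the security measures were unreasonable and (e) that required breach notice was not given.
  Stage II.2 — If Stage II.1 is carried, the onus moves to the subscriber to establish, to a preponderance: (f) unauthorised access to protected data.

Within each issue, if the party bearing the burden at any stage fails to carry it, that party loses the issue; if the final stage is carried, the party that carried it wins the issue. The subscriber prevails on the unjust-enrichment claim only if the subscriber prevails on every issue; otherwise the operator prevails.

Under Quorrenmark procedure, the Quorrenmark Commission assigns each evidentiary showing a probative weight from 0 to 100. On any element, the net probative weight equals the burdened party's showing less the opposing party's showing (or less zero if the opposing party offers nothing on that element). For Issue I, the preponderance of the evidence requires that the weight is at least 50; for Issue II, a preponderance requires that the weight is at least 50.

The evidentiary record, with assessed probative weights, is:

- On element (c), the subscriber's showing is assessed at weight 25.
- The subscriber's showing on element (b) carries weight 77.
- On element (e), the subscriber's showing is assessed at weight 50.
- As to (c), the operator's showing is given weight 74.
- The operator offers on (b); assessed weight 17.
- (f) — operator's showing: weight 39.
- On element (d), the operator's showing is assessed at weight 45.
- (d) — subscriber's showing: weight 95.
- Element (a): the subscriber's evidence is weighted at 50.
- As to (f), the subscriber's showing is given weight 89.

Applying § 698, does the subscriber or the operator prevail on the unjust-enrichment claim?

— Issue I —
Stage I.1 (subscriber, the preponderance of the evidence, weight is at least 50): (a) 50 ≥ 50 — meets; (b) net 77−17=60 ≥ 50 — meets.
  All elements met. The burden passes to the operator.
Stage I.2 (operator, the preponderance of the evidence, weight is at least 50): (c) net 74−25=49 < 50 — fails.
  Stage I.2 not carried; the operator fails its burden.
The subscriber prevails on this issue.
— Issue II —
Stage II.1 (subscriber, a preponderance, weight is at least 50): (d) net 95−45=50 ≥ 50 — meets; (e) 50 ≥ 50 — meets.
  Stage II.1 is satisfied; the subscriber continues to bear the burden.
Stage II.2 (subscriber, a preponderance, weight is at least 50): (f) net 89−39=50 ≥ 50 — meets.
  All elements met at the final stage.
With every stage satisfied, the subscriber prevails on this issue.
Per-issue: Issue I → subscriber; Issue II → subscriber. The subscriber must prevail on every issue; overall, the subscriber prevails.

subscriber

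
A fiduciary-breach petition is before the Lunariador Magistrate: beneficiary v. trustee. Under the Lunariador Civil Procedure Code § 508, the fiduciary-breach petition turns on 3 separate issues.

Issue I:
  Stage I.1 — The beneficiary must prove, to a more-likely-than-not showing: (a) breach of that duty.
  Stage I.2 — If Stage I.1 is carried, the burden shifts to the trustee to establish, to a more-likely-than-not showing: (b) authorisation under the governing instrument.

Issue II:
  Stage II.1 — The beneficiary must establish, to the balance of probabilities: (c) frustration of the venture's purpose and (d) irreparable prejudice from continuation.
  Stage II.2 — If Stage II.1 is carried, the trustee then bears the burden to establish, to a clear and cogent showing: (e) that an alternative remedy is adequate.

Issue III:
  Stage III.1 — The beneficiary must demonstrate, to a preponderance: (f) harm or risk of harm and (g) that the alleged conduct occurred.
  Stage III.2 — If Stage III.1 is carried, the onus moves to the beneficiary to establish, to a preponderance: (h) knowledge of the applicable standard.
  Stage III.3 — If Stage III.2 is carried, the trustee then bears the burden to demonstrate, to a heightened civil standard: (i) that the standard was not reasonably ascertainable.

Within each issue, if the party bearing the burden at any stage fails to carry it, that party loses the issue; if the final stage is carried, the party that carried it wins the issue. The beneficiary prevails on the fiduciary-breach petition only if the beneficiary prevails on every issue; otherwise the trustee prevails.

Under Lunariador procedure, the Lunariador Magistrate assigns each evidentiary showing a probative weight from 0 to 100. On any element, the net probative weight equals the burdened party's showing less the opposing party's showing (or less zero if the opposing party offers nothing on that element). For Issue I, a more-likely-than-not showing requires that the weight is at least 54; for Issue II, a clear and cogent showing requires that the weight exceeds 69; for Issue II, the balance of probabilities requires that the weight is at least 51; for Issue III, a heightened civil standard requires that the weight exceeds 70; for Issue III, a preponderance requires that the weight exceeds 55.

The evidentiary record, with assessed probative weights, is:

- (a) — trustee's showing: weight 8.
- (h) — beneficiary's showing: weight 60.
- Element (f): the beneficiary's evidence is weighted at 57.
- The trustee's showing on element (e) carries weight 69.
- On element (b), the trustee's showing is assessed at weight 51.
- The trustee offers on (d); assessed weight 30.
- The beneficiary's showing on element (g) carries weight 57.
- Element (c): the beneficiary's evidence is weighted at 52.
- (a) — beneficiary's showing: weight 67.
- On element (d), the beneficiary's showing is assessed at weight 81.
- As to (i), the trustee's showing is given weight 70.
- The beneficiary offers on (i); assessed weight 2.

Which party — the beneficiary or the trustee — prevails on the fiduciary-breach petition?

beneficiary

— Issue I —
At Stage I.1 the beneficiary must meet a more-likely-than-not showing (weight is at least 54): on (a) the weight is 67 less the opposing 8 gives net 59, which does reach 54, so (a) meets the standard.
  Stage I.1 carried; the burden shifts to the trustee.
At Stage I.2 the trustee must meet a more-likely-than-not showing (weight is at least 54): on (b) the weight is 51, < 54, so (b) does not meet the standard.
  The trustee does not carry Stage I.2.
So the beneficiary prevails on this issue.
— Issue II —
Stage II.1 (beneficiary, the balance of probabilities, weight is at least 51): (c) 52 ≥ 51 — meets; (d) net 81−30=51 ≥ 51 — meets.
  The beneficiary carries Stage II.1; the trustee now bears the burden.
Stage II.2 (trustee, a clear and cogent showing, weight exceeds 69): (e) 69 ≤ 69 — fails.
  Stage II.2 not carried; the trustee fails its burden.
The analysis ends at Stage II.2; the beneficiary prevails on this issue.
— Issue III —
Stage III.1 (beneficiary, a preponderance, weight exceeds 55): (f) 57 > 55 — meets; (g) 57 > 55 — meets.
  Stage III.1 carried; the burden remains with the beneficiary.
Stage III.2 (beneficiary, a preponderance, weight exceeds 55): (h) 60 > 55 — meets.
  The beneficiary carries Stage III.2; the trustee now bears the burden.
Stage III.3 (trustee, a heightened civil standard, weight exceeds 70): (i) net 70−2=68 ≤ 70 — fails.
  Stage III.3 not carried; the trustee fails its burden.
The beneficiary prevails on this issue.
Per-issue: Issue I → beneficiary; Issue II → beneficiary; Issue III → beneficiary. The beneficiary must prevail on every issue; overall, the beneficiary prevails.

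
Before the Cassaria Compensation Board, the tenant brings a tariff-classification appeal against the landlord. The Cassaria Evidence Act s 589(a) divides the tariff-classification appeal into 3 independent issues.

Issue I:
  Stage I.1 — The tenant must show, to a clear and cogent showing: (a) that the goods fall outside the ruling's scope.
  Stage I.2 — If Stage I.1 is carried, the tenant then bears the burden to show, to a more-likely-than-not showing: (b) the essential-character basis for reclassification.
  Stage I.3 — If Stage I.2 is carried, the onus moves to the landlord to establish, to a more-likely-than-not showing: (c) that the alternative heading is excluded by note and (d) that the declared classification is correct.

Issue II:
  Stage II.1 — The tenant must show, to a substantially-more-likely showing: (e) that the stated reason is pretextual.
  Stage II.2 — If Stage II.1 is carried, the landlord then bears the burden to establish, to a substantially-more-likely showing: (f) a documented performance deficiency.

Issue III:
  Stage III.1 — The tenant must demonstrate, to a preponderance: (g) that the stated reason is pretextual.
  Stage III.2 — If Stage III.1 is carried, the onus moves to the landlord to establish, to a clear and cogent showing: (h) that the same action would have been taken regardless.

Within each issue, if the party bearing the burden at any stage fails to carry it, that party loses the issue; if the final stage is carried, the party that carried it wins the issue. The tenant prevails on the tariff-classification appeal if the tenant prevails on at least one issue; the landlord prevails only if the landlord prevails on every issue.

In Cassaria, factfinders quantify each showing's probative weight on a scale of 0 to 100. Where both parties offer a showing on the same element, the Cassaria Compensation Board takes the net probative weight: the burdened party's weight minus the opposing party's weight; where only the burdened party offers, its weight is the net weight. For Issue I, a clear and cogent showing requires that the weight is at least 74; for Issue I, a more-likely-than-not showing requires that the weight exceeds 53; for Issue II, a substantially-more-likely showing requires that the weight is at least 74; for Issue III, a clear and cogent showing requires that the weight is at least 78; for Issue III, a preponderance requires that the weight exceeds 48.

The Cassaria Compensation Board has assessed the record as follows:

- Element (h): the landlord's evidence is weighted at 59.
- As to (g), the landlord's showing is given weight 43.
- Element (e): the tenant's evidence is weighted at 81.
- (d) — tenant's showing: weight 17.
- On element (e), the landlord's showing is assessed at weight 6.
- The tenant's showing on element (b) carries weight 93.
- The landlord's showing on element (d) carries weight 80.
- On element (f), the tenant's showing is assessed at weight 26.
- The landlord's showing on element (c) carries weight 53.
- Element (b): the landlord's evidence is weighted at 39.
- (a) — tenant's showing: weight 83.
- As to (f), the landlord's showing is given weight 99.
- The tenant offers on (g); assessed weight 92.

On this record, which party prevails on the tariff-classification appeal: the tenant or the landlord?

— Issue I —
Stage I.1 (tenant, a clear and cogent showing, weight is at least 74): (a) 83 ≥ 74 — meets.
  Stage I.1 is satisfied; the tenant continues to bear the burden.
Stage I.2 (tenant, a more-likely-than-not showing, weight exceeds 53): (b) net 93−39=54 > 53 — meets.
  Stage I.2 is satisfied; the onus moves to the landlord.
Stage I.3 (landlord, a more-likely-than-not showing, weight exceeds 53): (c) 53 ≤ 53 — fails; (d) net 80−17=63 > 53 — meets.
  Not every element is met, so the landlord fails to carry Stage I.3.
So the tenant prevails on this issue.
— Issue II —
Stage II.1 — burden on tenant; standard: a substantially-more-likely showing (weight is at least 74).
    (e): 81 − 6 = 75 ≥ 74 [met]
  Stage II.1 carried; the burden shifts to the landlord.
Stage II.2 — burden on landlord; standard: a substantially-more-likely showing (weight is at least 74).
    (f): 99 − 26 = 73 < 74 [not met]
  Not every element is met, so the landlord fails to carry Stage II.2.
The analysis ends at Stage II.2; the tenant prevails on this issue.
— Issue III —
Stage III.1 (tenant, a preponderance, weight exceeds 48): (g) net 92−43=49 > 48 — meets.
  Stage III.1 is satisfied; the onus moves to the landlord.
Stage III.2 (landlord, a clear and cogent showing, weight is at least 78): (h) 59 < 78 — fails.
  The landlord does not carry Stage III.2.
So the tenant prevails on this issue.
Per-issue: Issue I → tenant; Issue II → tenant; Issue III → tenant. The tenant must prevail on at least one issue; overall, the tenant prevails.

tenant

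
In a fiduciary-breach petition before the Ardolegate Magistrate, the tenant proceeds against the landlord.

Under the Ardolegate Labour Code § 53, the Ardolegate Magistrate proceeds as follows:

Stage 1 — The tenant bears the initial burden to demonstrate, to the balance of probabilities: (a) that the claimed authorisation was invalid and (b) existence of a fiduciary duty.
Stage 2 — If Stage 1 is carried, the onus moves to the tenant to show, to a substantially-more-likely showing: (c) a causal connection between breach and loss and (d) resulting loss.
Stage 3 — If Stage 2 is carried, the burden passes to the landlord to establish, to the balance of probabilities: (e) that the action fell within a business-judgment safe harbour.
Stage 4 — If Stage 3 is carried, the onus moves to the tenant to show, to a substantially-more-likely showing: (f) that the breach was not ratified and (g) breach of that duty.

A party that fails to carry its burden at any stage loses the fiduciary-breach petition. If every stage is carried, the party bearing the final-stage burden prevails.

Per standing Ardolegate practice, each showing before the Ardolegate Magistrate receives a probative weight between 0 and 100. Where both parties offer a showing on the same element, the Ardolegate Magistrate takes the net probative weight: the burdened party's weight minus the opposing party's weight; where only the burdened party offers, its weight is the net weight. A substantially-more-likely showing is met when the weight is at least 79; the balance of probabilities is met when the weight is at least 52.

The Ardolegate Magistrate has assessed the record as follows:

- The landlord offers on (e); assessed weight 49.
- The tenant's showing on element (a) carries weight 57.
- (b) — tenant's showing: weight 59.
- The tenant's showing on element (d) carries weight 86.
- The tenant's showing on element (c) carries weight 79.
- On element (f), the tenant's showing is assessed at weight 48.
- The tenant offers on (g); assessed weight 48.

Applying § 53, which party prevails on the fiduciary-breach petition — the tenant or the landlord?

tenant

At Stage 1 the tenant must meet the balance of probabilities (weight is at least 52): on (a) the weight is 57, which does reach 52, so (a) meets the standard; on (b) the weight is 59, which does reach 52, so (b) meets the standard.
  All elements met. The tenant retains the burden for Stage 2.
At Stage 2 the tenant must meet a substantially-more-likely showing (weight is at least 79): on (c) the weight is 79, ≥ 79, so (c) meets the standard; on (d) the weight is 86, ≥ 79, so (d) meets the standard.
  The tenant carries Stage 2; the landlord now bears the burden.
At Stage 3 the landlord must meet the balance of probabilities (weight is at least 52): on (e) the weight is 49, which does not reach 52, so (e) does not meet the standard.
  Not every element is met, so the landlord fails to carry Stage 3.
The tenant prevails.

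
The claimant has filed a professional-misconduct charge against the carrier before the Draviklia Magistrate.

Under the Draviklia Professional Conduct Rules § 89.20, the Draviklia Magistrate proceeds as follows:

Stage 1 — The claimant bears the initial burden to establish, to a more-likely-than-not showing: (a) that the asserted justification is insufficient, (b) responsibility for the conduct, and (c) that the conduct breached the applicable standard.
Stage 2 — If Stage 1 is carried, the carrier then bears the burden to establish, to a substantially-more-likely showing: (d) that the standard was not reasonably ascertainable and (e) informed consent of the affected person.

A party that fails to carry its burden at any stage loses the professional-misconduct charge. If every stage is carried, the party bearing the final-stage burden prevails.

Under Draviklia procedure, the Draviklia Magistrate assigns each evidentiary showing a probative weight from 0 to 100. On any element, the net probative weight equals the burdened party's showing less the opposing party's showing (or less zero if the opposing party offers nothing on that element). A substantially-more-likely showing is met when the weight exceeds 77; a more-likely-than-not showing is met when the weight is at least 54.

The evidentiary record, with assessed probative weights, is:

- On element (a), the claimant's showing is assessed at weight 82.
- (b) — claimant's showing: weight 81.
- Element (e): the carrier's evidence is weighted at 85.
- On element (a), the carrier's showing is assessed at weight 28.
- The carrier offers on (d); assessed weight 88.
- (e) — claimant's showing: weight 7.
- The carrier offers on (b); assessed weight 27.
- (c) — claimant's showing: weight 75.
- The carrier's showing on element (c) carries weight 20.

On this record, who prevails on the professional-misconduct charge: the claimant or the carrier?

Stage 1 — burden on claimant; standard: a more-likely-than-not showing (weight is at least 54).
    (a): 82 − 28 = 54 ≥ 54 [met]
    (b): 81 − 27 = 54 ≥ 54 [met]
    (c): 75 − 20 = 55 ≥ 54 [met]
  Stage 1 is satisfied; the onus moves to the carrier.
Stage 2 — burden on carrier; standard: a substantially-more-likely showing (weight exceeds 77).
    (d): 88 > 77 [met]
    (e): 85 − 7 = 78 > 77 [met]
  Stage 2 carried; the final stage is satisfied.
With every stage satisfied, the carrier prevails.

carrier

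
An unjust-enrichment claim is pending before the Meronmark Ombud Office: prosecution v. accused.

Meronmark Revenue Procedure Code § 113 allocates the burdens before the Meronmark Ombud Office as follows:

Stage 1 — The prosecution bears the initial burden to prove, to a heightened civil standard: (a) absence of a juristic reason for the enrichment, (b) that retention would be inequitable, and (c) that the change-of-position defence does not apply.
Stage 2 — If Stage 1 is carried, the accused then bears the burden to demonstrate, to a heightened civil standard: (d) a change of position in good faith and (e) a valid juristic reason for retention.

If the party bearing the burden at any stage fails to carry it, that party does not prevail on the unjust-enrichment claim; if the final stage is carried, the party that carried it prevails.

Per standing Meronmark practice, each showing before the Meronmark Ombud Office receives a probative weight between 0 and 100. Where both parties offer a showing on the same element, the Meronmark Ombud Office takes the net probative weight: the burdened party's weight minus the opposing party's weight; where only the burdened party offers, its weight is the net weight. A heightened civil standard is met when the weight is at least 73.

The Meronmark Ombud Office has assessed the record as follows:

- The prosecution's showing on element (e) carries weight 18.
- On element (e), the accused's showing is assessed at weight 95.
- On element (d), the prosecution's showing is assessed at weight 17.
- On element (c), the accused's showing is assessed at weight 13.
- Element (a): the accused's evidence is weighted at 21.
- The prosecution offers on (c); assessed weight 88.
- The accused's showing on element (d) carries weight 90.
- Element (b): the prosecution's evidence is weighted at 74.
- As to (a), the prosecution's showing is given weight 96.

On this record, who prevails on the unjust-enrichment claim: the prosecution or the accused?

Stage 1 (prosecution, a heightened civil standard, weight is at least 73): (a) net 96−21=75 ≥ 73 — meets; (b) 74 ≥ 73 — meets; (c) net 88−13=75 ≥ 73 — meets.
  The prosecution carries Stage 1; the accused now bears the burden.
Stage 2 (accused, a heightened civil standard, weight is at least 73): (d) net 90−17=73 ≥ 73 — meets; (e) net 95−18=77 ≥ 73 — meets.
  The accused carries the last stage.
Every stage carried; the accused prevails.

accused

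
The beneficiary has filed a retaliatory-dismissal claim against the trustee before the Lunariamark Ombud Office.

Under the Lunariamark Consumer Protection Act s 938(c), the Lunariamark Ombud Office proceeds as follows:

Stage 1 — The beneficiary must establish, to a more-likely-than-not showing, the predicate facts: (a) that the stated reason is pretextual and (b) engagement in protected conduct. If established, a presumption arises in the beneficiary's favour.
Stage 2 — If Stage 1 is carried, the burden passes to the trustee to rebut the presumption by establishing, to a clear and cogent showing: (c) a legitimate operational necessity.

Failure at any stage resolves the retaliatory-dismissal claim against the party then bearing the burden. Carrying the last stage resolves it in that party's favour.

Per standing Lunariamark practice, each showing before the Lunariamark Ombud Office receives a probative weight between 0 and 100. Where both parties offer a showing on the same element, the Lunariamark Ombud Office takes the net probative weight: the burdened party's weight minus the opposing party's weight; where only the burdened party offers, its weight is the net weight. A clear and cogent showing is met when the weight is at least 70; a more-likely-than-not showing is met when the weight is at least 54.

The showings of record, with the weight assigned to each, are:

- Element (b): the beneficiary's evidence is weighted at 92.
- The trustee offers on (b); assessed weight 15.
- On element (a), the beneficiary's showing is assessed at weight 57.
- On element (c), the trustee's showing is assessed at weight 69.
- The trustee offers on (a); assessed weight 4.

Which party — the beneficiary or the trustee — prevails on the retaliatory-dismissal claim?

Stage 1 (beneficiary, a more-likely-than-not showing, weight is at least 54): (a) net 57−4=53 < 54 — fails; (b) net 92−15=77 ≥ 54 — meets.
  The beneficiary does not carry Stage 1.
The analysis ends at Stage 1; the trustee prevails.

trustee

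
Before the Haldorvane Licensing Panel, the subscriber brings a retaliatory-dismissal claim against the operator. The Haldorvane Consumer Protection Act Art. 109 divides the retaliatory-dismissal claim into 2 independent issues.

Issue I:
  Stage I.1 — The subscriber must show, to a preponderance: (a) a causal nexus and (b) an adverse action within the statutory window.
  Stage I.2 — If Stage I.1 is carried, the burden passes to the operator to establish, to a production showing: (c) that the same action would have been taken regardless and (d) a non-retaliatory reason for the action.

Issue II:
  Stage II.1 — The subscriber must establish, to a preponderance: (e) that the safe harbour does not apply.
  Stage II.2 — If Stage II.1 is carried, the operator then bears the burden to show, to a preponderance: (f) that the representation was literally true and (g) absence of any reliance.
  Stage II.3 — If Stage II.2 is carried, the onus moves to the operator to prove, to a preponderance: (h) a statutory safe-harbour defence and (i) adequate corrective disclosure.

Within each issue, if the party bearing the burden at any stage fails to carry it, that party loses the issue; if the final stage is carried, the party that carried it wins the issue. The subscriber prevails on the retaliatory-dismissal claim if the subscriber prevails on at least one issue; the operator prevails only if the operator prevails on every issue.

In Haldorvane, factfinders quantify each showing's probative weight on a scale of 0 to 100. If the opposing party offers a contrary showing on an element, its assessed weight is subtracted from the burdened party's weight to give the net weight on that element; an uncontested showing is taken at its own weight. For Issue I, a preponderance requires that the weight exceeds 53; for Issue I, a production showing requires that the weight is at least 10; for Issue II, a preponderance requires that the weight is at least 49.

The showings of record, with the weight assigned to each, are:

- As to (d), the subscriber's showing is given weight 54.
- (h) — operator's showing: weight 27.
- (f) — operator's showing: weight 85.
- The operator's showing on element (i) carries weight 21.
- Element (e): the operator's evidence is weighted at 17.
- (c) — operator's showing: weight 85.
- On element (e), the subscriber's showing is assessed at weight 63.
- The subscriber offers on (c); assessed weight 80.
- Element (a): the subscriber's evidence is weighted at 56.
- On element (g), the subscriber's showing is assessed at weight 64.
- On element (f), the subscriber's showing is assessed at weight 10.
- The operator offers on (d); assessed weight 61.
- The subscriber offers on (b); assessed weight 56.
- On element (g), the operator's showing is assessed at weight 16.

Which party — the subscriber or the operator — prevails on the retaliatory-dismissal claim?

— Issue I —
At Stage I.1 the subscriber must meet a preponderance (weight exceeds 53): on (a) the weight is 56, which does exceed 53, so (a) meets the standard; on (b) the weight is 56, which does exceed 53, so (b) meets the standard.
  The subscriber carries Stage I.1; the operator now bears the burden.
At Stage I.2 the operator must meet a production showing (weight is at least 10): on (c) the weight is 85 less the opposing 80 gives net 5, which does not reach 10, so (c) does not meet the standard; on (d) the weight is 61 less the opposing 54 gives net 7, which does not reach 10, so (d) does not meet the standard.
  The operator does not carry Stage I.2.
So the subscriber prevails on this issue.
— Issue II —
Stage II.1 — burden on subscriber; standard: a preponderance (weight is at least 49).
    (e): 63 − 17 = 46 < 49 [not met]
  The subscriber does not carry Stage II.1.
So the operator prevails on this issue.
Per-issue: Issue I → subscriber; Issue II → operator. The subscriber must prevail on at least one issue; overall, the subscriber prevails.

subscriber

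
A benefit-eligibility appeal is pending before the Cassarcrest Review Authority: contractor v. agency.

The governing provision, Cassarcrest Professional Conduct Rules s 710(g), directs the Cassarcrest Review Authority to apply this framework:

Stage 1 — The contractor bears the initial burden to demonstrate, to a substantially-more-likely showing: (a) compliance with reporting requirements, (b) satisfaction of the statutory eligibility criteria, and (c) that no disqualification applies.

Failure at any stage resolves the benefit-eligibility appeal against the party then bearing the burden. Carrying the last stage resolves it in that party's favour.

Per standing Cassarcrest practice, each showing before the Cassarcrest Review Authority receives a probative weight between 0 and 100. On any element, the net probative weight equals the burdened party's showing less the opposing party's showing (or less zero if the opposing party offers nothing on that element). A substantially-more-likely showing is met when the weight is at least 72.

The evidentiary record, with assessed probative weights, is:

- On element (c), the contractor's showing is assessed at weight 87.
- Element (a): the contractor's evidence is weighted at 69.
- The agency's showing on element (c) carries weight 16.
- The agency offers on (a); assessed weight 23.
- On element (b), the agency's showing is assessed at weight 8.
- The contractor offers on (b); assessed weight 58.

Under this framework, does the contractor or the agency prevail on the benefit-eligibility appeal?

agency

At Stage 1 the contractor must meet a substantially-more-likely showing (weight is at least 72): on (a) the weight is 69 less the opposing 23 gives net 46, which does not reach 72, so (a) does not meet the standard; on (b) the weight is 58 less the opposing 8 gives net 50, < 72, so (b) does not meet the standard; on (c) the weight is 87 less the opposing 16 gives net 71, which does not reach 72, so (c) does not meet the standard.
  Not every element is met, so the contractor fails to carry Stage 1.
The agency prevails.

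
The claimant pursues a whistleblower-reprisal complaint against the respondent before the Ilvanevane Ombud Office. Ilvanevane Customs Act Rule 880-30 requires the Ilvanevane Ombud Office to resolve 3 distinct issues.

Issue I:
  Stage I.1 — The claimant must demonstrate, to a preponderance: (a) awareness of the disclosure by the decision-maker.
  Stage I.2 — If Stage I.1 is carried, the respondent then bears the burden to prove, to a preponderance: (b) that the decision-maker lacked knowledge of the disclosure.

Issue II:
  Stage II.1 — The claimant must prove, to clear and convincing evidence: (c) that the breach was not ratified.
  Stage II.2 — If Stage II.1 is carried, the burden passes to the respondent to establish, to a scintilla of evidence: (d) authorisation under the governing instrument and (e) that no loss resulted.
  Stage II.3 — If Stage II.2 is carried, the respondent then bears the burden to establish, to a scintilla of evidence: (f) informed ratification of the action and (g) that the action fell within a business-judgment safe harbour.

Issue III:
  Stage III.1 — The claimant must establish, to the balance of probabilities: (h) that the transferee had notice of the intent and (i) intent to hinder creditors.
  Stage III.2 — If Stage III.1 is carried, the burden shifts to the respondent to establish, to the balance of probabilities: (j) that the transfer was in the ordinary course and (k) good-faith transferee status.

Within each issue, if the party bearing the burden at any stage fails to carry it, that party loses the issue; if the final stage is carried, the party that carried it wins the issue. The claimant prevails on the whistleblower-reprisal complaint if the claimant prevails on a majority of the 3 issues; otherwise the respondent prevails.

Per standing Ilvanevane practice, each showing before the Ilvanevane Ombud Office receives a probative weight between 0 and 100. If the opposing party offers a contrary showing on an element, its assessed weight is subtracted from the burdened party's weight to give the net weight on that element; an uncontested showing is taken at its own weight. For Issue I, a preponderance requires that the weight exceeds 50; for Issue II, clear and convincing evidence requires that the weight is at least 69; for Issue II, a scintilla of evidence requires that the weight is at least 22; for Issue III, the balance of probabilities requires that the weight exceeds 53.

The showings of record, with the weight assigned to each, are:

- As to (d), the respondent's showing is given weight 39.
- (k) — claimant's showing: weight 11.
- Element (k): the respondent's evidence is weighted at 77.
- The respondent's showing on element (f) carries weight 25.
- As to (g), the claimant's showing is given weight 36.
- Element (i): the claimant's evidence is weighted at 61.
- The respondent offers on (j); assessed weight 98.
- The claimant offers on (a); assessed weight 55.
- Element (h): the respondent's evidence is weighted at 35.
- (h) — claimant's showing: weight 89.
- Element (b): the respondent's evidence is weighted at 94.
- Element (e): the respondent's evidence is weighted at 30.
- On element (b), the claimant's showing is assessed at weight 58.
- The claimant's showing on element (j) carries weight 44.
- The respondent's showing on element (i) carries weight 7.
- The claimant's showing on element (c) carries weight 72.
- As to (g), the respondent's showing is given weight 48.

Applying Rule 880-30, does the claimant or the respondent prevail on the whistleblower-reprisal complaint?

claimant

— Issue I —
Stage I.1 (claimant, a preponderance, weight exceeds 50): (a) 55 > 50 — meets.
  All elements met. The burden passes to the respondent.
Stage I.2 (respondent, a preponderance, weight exceeds 50): (b) net 94−58=36 ≤ 50 — fails.
  Stage I.2 not carried; the respondent fails its burden.
The claimant prevails on this issue.
— Issue II —
Stage II.1 — burden on claimant; standard: clear and convincing evidence (weight is at least 69).
    (c): 72 ≥ 69 [met]
  Stage II.1 carried; the burden shifts to the respondent.
Stage II.2 — burden on respondent; standard: a scintilla of evidence (weight is at least 22).
    (d): 39 ≥ 22 [met]
    (e): 30 ≥ 22 [met]
  Stage II.2 is satisfied; the respondent continues to bear the burden.
Stage II.3 — burden on respondent; standard: a scintilla of evidence (weight is at least 22).
    (f): 25 ≥ 22 [met]
    (g): 48 − 36 = 12 < 22 [not met]
  Not every element is met, so the respondent fails to carry Stage II.3.
The claimant prevails on this issue.
— Issue III —
At Stage III.1 the claimant must meet the balance of probabilities (weight exceeds 53): on (h) the weight is 89 less the opposing 35 gives net 54, which does exceed 53, so (h) meets the standard; on (i) the weight is 61 less the opposing 7 gives net 54, > 53, so (i) meets the standard.
  The claimant carries Stage III.1; the respondent now bears the burden.
At Stage III.2 the respondent must meet the balance of probabilities (weight exceeds 53): on (j) the weight is 98 less the opposing 44 gives net 54, > 53, so (j) meets the standard; on (k) the weight is 77 less the opposing 11 gives net 66, which does exceed 53, so (k) meets the standard.
  Stage III.2 carried; the final stage is satisfied.
With every stage satisfied, the respondent prevails on this issue.
Per-issue: Issue I → claimant; Issue II → claimant; Issue III → respondent. The claimant must prevail on a majority of issues; overall, the claimant prevails.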